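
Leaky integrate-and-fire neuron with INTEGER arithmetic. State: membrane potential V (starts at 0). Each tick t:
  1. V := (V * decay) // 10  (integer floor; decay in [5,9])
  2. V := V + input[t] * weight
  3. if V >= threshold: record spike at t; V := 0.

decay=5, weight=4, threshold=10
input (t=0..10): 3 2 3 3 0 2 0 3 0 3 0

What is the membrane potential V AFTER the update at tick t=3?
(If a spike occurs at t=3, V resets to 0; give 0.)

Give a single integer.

t=0: input=3 -> V=0 FIRE
t=1: input=2 -> V=8
t=2: input=3 -> V=0 FIRE
t=3: input=3 -> V=0 FIRE
t=4: input=0 -> V=0
t=5: input=2 -> V=8
t=6: input=0 -> V=4
t=7: input=3 -> V=0 FIRE
t=8: input=0 -> V=0
t=9: input=3 -> V=0 FIRE
t=10: input=0 -> V=0

Answer: 0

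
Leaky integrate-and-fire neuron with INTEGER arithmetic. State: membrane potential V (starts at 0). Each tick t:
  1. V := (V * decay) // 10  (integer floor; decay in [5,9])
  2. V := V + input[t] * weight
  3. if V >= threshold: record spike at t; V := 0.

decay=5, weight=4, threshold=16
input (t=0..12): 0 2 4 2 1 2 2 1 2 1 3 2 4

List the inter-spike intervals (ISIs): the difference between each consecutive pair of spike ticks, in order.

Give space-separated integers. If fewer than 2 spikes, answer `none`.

Answer: 8 2

Derivation:
t=0: input=0 -> V=0
t=1: input=2 -> V=8
t=2: input=4 -> V=0 FIRE
t=3: input=2 -> V=8
t=4: input=1 -> V=8
t=5: input=2 -> V=12
t=6: input=2 -> V=14
t=7: input=1 -> V=11
t=8: input=2 -> V=13
t=9: input=1 -> V=10
t=10: input=3 -> V=0 FIRE
t=11: input=2 -> V=8
t=12: input=4 -> V=0 FIRE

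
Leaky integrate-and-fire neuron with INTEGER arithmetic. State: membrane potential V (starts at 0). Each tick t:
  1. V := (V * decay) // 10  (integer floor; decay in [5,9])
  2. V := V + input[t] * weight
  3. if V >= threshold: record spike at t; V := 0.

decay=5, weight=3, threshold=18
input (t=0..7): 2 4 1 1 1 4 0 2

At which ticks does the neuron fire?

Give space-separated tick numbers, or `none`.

Answer: none

Derivation:
t=0: input=2 -> V=6
t=1: input=4 -> V=15
t=2: input=1 -> V=10
t=3: input=1 -> V=8
t=4: input=1 -> V=7
t=5: input=4 -> V=15
t=6: input=0 -> V=7
t=7: input=2 -> V=9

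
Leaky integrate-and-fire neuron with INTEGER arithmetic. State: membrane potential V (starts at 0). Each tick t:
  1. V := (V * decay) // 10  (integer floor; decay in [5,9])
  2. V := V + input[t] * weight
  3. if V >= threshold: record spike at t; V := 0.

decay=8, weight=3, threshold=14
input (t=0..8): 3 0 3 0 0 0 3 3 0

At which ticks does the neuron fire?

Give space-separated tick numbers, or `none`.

t=0: input=3 -> V=9
t=1: input=0 -> V=7
t=2: input=3 -> V=0 FIRE
t=3: input=0 -> V=0
t=4: input=0 -> V=0
t=5: input=0 -> V=0
t=6: input=3 -> V=9
t=7: input=3 -> V=0 FIRE
t=8: input=0 -> V=0

Answer: 2 7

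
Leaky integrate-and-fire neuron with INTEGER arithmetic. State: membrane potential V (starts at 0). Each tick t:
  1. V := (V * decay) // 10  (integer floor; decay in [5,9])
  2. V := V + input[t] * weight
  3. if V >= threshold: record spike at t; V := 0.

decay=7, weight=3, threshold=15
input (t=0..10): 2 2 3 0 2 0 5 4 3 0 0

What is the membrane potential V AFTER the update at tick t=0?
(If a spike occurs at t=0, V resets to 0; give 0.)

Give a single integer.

Answer: 6

Derivation:
t=0: input=2 -> V=6
t=1: input=2 -> V=10
t=2: input=3 -> V=0 FIRE
t=3: input=0 -> V=0
t=4: input=2 -> V=6
t=5: input=0 -> V=4
t=6: input=5 -> V=0 FIRE
t=7: input=4 -> V=12
t=8: input=3 -> V=0 FIRE
t=9: input=0 -> V=0
t=10: input=0 -> V=0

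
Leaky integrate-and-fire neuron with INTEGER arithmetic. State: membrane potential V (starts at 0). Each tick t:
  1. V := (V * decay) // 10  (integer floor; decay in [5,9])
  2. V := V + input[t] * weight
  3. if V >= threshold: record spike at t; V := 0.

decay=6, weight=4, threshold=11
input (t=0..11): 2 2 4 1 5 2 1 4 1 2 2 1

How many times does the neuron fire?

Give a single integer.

t=0: input=2 -> V=8
t=1: input=2 -> V=0 FIRE
t=2: input=4 -> V=0 FIRE
t=3: input=1 -> V=4
t=4: input=5 -> V=0 FIRE
t=5: input=2 -> V=8
t=6: input=1 -> V=8
t=7: input=4 -> V=0 FIRE
t=8: input=1 -> V=4
t=9: input=2 -> V=10
t=10: input=2 -> V=0 FIRE
t=11: input=1 -> V=4

Answer: 5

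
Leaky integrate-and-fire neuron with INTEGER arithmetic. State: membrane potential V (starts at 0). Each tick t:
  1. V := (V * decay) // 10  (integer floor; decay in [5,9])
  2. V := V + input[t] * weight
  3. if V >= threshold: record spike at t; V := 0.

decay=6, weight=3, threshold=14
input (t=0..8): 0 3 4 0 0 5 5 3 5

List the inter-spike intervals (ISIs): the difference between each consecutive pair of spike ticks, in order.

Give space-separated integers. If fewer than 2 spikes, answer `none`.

t=0: input=0 -> V=0
t=1: input=3 -> V=9
t=2: input=4 -> V=0 FIRE
t=3: input=0 -> V=0
t=4: input=0 -> V=0
t=5: input=5 -> V=0 FIRE
t=6: input=5 -> V=0 FIRE
t=7: input=3 -> V=9
t=8: input=5 -> V=0 FIRE

Answer: 3 1 2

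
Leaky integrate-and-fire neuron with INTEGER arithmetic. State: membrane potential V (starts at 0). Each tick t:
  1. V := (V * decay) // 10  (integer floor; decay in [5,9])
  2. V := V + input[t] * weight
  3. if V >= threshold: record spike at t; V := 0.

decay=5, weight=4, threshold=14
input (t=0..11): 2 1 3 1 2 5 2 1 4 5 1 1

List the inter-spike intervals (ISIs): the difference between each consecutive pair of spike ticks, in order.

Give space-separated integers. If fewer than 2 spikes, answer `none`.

Answer: 3 3 1

Derivation:
t=0: input=2 -> V=8
t=1: input=1 -> V=8
t=2: input=3 -> V=0 FIRE
t=3: input=1 -> V=4
t=4: input=2 -> V=10
t=5: input=5 -> V=0 FIRE
t=6: input=2 -> V=8
t=7: input=1 -> V=8
t=8: input=4 -> V=0 FIRE
t=9: input=5 -> V=0 FIRE
t=10: input=1 -> V=4
t=11: input=1 -> V=6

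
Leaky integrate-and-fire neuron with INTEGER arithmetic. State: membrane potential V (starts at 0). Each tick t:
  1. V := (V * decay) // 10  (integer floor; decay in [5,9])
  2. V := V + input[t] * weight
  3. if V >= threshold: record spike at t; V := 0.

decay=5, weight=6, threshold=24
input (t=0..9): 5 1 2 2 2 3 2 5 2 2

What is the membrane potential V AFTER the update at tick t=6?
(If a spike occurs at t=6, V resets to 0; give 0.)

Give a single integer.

t=0: input=5 -> V=0 FIRE
t=1: input=1 -> V=6
t=2: input=2 -> V=15
t=3: input=2 -> V=19
t=4: input=2 -> V=21
t=5: input=3 -> V=0 FIRE
t=6: input=2 -> V=12
t=7: input=5 -> V=0 FIRE
t=8: input=2 -> V=12
t=9: input=2 -> V=18

Answer: 12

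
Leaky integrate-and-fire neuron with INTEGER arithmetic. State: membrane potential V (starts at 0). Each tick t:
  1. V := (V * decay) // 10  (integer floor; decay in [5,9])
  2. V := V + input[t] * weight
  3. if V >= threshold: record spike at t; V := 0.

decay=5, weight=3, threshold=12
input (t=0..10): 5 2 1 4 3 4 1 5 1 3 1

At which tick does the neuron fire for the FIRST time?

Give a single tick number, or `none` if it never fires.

Answer: 0

Derivation:
t=0: input=5 -> V=0 FIRE
t=1: input=2 -> V=6
t=2: input=1 -> V=6
t=3: input=4 -> V=0 FIRE
t=4: input=3 -> V=9
t=5: input=4 -> V=0 FIRE
t=6: input=1 -> V=3
t=7: input=5 -> V=0 FIRE
t=8: input=1 -> V=3
t=9: input=3 -> V=10
t=10: input=1 -> V=8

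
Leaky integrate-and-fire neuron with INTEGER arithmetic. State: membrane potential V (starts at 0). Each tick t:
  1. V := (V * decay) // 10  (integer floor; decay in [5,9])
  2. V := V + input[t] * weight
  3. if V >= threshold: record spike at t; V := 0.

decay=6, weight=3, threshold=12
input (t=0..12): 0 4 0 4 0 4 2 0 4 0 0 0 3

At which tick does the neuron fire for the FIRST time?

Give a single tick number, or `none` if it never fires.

Answer: 1

Derivation:
t=0: input=0 -> V=0
t=1: input=4 -> V=0 FIRE
t=2: input=0 -> V=0
t=3: input=4 -> V=0 FIRE
t=4: input=0 -> V=0
t=5: input=4 -> V=0 FIRE
t=6: input=2 -> V=6
t=7: input=0 -> V=3
t=8: input=4 -> V=0 FIRE
t=9: input=0 -> V=0
t=10: input=0 -> V=0
t=11: input=0 -> V=0
t=12: input=3 -> V=9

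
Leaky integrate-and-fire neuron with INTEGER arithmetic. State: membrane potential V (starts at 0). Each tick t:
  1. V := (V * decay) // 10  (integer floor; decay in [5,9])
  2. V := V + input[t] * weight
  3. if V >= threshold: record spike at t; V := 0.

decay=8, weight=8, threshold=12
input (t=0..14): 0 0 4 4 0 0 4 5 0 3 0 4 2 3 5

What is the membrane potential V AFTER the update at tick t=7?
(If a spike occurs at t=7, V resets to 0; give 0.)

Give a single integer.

t=0: input=0 -> V=0
t=1: input=0 -> V=0
t=2: input=4 -> V=0 FIRE
t=3: input=4 -> V=0 FIRE
t=4: input=0 -> V=0
t=5: input=0 -> V=0
t=6: input=4 -> V=0 FIRE
t=7: input=5 -> V=0 FIRE
t=8: input=0 -> V=0
t=9: input=3 -> V=0 FIRE
t=10: input=0 -> V=0
t=11: input=4 -> V=0 FIRE
t=12: input=2 -> V=0 FIRE
t=13: input=3 -> V=0 FIRE
t=14: input=5 -> V=0 FIRE

Answer: 0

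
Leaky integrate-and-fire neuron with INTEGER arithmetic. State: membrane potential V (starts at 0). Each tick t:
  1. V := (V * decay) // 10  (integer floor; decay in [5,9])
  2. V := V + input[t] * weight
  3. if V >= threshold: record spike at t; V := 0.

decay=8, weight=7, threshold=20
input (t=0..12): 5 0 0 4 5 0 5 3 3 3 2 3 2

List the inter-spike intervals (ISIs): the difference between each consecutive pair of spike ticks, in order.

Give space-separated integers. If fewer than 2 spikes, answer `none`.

t=0: input=5 -> V=0 FIRE
t=1: input=0 -> V=0
t=2: input=0 -> V=0
t=3: input=4 -> V=0 FIRE
t=4: input=5 -> V=0 FIRE
t=5: input=0 -> V=0
t=6: input=5 -> V=0 FIRE
t=7: input=3 -> V=0 FIRE
t=8: input=3 -> V=0 FIRE
t=9: input=3 -> V=0 FIRE
t=10: input=2 -> V=14
t=11: input=3 -> V=0 FIRE
t=12: input=2 -> V=14

Answer: 3 1 2 1 1 1 2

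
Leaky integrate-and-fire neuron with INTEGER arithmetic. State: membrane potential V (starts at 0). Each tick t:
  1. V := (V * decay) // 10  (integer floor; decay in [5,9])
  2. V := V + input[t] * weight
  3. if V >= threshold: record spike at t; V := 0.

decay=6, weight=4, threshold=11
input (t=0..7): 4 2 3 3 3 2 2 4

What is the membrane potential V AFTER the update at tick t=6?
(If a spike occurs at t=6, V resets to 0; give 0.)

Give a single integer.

t=0: input=4 -> V=0 FIRE
t=1: input=2 -> V=8
t=2: input=3 -> V=0 FIRE
t=3: input=3 -> V=0 FIRE
t=4: input=3 -> V=0 FIRE
t=5: input=2 -> V=8
t=6: input=2 -> V=0 FIRE
t=7: input=4 -> V=0 FIRE

Answer: 0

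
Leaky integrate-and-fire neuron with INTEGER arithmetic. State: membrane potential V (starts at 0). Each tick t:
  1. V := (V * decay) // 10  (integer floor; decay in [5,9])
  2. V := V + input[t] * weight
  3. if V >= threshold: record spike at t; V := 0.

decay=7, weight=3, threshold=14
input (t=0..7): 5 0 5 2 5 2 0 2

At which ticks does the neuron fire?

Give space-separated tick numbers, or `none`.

t=0: input=5 -> V=0 FIRE
t=1: input=0 -> V=0
t=2: input=5 -> V=0 FIRE
t=3: input=2 -> V=6
t=4: input=5 -> V=0 FIRE
t=5: input=2 -> V=6
t=6: input=0 -> V=4
t=7: input=2 -> V=8

Answer: 0 2 4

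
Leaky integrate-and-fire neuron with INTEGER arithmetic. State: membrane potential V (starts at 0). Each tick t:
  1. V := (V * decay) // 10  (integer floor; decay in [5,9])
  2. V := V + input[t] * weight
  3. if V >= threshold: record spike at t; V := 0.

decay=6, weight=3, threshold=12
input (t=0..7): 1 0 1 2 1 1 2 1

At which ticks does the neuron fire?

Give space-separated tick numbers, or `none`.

t=0: input=1 -> V=3
t=1: input=0 -> V=1
t=2: input=1 -> V=3
t=3: input=2 -> V=7
t=4: input=1 -> V=7
t=5: input=1 -> V=7
t=6: input=2 -> V=10
t=7: input=1 -> V=9

Answer: none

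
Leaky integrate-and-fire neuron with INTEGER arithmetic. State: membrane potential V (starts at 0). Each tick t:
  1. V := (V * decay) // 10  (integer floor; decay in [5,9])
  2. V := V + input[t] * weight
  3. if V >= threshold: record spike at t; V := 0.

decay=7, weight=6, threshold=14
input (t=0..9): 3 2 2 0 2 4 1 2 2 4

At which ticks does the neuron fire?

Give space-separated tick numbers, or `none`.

Answer: 0 2 5 7 9

Derivation:
t=0: input=3 -> V=0 FIRE
t=1: input=2 -> V=12
t=2: input=2 -> V=0 FIRE
t=3: input=0 -> V=0
t=4: input=2 -> V=12
t=5: input=4 -> V=0 FIRE
t=6: input=1 -> V=6
t=7: input=2 -> V=0 FIRE
t=8: input=2 -> V=12
t=9: input=4 -> V=0 FIRE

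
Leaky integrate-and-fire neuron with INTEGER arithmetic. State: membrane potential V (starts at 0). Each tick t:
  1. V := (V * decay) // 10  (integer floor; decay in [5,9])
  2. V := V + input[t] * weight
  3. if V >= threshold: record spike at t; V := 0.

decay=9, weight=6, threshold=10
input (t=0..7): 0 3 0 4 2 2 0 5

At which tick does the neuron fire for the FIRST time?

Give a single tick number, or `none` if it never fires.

Answer: 1

Derivation:
t=0: input=0 -> V=0
t=1: input=3 -> V=0 FIRE
t=2: input=0 -> V=0
t=3: input=4 -> V=0 FIRE
t=4: input=2 -> V=0 FIRE
t=5: input=2 -> V=0 FIRE
t=6: input=0 -> V=0
t=7: input=5 -> V=0 FIRE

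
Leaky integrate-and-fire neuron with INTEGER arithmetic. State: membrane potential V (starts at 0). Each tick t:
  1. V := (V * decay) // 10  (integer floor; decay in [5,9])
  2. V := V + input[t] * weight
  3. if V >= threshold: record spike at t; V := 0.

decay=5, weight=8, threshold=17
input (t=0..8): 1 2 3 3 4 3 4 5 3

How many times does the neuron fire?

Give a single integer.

t=0: input=1 -> V=8
t=1: input=2 -> V=0 FIRE
t=2: input=3 -> V=0 FIRE
t=3: input=3 -> V=0 FIRE
t=4: input=4 -> V=0 FIRE
t=5: input=3 -> V=0 FIRE
t=6: input=4 -> V=0 FIRE
t=7: input=5 -> V=0 FIRE
t=8: input=3 -> V=0 FIRE

Answer: 8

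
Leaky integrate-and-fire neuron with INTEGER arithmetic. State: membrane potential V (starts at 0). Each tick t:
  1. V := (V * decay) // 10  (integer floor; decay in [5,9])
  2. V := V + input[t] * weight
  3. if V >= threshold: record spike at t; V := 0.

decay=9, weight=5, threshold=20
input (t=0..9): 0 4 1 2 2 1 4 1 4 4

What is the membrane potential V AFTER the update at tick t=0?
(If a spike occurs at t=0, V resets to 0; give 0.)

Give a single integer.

t=0: input=0 -> V=0
t=1: input=4 -> V=0 FIRE
t=2: input=1 -> V=5
t=3: input=2 -> V=14
t=4: input=2 -> V=0 FIRE
t=5: input=1 -> V=5
t=6: input=4 -> V=0 FIRE
t=7: input=1 -> V=5
t=8: input=4 -> V=0 FIRE
t=9: input=4 -> V=0 FIRE

Answer: 0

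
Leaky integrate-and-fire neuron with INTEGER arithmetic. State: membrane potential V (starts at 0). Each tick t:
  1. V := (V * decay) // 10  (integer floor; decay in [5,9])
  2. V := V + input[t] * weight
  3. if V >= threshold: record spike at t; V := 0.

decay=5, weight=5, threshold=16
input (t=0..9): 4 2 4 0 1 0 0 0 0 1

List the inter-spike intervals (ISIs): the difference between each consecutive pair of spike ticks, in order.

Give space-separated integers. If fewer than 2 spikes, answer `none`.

Answer: 2

Derivation:
t=0: input=4 -> V=0 FIRE
t=1: input=2 -> V=10
t=2: input=4 -> V=0 FIRE
t=3: input=0 -> V=0
t=4: input=1 -> V=5
t=5: input=0 -> V=2
t=6: input=0 -> V=1
t=7: input=0 -> V=0
t=8: input=0 -> V=0
t=9: input=1 -> V=5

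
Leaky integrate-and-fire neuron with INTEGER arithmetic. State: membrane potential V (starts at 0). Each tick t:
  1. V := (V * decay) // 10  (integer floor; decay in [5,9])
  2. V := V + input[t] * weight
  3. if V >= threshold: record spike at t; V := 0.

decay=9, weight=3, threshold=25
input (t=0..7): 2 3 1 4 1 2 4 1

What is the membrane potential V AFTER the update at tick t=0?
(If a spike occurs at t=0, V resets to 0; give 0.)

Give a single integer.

Answer: 6

Derivation:
t=0: input=2 -> V=6
t=1: input=3 -> V=14
t=2: input=1 -> V=15
t=3: input=4 -> V=0 FIRE
t=4: input=1 -> V=3
t=5: input=2 -> V=8
t=6: input=4 -> V=19
t=7: input=1 -> V=20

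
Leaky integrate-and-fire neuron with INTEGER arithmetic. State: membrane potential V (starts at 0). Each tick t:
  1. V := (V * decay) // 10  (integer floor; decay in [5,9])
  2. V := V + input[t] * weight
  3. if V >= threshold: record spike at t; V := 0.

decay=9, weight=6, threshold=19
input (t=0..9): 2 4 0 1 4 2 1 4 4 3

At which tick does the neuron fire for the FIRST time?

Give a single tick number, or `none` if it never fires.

t=0: input=2 -> V=12
t=1: input=4 -> V=0 FIRE
t=2: input=0 -> V=0
t=3: input=1 -> V=6
t=4: input=4 -> V=0 FIRE
t=5: input=2 -> V=12
t=6: input=1 -> V=16
t=7: input=4 -> V=0 FIRE
t=8: input=4 -> V=0 FIRE
t=9: input=3 -> V=18

Answer: 1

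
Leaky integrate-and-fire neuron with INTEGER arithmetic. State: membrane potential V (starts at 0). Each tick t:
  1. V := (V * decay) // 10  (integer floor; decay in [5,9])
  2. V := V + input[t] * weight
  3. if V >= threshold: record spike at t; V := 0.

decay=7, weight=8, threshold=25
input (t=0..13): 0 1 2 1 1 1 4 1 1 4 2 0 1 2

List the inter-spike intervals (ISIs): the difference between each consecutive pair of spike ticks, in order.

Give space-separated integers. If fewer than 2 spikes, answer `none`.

t=0: input=0 -> V=0
t=1: input=1 -> V=8
t=2: input=2 -> V=21
t=3: input=1 -> V=22
t=4: input=1 -> V=23
t=5: input=1 -> V=24
t=6: input=4 -> V=0 FIRE
t=7: input=1 -> V=8
t=8: input=1 -> V=13
t=9: input=4 -> V=0 FIRE
t=10: input=2 -> V=16
t=11: input=0 -> V=11
t=12: input=1 -> V=15
t=13: input=2 -> V=0 FIRE

Answer: 3 4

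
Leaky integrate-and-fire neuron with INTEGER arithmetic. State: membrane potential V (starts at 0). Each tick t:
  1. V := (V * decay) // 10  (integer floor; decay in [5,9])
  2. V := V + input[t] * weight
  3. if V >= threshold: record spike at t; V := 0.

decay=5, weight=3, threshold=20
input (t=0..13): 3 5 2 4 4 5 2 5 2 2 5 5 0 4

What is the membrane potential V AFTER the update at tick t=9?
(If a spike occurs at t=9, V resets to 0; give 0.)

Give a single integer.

Answer: 9

Derivation:
t=0: input=3 -> V=9
t=1: input=5 -> V=19
t=2: input=2 -> V=15
t=3: input=4 -> V=19
t=4: input=4 -> V=0 FIRE
t=5: input=5 -> V=15
t=6: input=2 -> V=13
t=7: input=5 -> V=0 FIRE
t=8: input=2 -> V=6
t=9: input=2 -> V=9
t=10: input=5 -> V=19
t=11: input=5 -> V=0 FIRE
t=12: input=0 -> V=0
t=13: input=4 -> V=12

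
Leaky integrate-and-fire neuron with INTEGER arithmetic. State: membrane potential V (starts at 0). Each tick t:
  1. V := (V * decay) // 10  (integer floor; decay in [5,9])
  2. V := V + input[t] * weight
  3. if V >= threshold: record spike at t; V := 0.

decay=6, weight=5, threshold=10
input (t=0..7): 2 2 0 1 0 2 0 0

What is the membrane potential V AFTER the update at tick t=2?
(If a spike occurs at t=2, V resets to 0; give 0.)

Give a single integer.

t=0: input=2 -> V=0 FIRE
t=1: input=2 -> V=0 FIRE
t=2: input=0 -> V=0
t=3: input=1 -> V=5
t=4: input=0 -> V=3
t=5: input=2 -> V=0 FIRE
t=6: input=0 -> V=0
t=7: input=0 -> V=0

Answer: 0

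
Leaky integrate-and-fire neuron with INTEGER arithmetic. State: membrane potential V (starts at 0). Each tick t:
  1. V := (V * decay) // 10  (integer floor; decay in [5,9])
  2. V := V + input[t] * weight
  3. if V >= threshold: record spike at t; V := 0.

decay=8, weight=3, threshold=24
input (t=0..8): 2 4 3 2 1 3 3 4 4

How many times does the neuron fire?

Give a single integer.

Answer: 2

Derivation:
t=0: input=2 -> V=6
t=1: input=4 -> V=16
t=2: input=3 -> V=21
t=3: input=2 -> V=22
t=4: input=1 -> V=20
t=5: input=3 -> V=0 FIRE
t=6: input=3 -> V=9
t=7: input=4 -> V=19
t=8: input=4 -> V=0 FIRE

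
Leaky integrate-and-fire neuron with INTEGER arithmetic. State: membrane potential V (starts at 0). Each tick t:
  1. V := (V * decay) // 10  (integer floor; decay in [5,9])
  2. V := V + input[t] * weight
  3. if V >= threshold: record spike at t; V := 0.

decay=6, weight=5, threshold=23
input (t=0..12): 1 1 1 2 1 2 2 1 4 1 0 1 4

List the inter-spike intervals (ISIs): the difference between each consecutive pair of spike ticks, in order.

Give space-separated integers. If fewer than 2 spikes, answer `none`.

t=0: input=1 -> V=5
t=1: input=1 -> V=8
t=2: input=1 -> V=9
t=3: input=2 -> V=15
t=4: input=1 -> V=14
t=5: input=2 -> V=18
t=6: input=2 -> V=20
t=7: input=1 -> V=17
t=8: input=4 -> V=0 FIRE
t=9: input=1 -> V=5
t=10: input=0 -> V=3
t=11: input=1 -> V=6
t=12: input=4 -> V=0 FIRE

Answer: 4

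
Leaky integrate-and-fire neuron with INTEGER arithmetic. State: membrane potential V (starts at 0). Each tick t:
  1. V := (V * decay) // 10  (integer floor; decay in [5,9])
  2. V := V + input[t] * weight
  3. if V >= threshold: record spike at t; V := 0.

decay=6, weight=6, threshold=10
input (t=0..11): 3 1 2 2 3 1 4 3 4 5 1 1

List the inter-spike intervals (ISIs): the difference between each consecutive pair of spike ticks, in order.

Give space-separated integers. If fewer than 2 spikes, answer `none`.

t=0: input=3 -> V=0 FIRE
t=1: input=1 -> V=6
t=2: input=2 -> V=0 FIRE
t=3: input=2 -> V=0 FIRE
t=4: input=3 -> V=0 FIRE
t=5: input=1 -> V=6
t=6: input=4 -> V=0 FIRE
t=7: input=3 -> V=0 FIRE
t=8: input=4 -> V=0 FIRE
t=9: input=5 -> V=0 FIRE
t=10: input=1 -> V=6
t=11: input=1 -> V=9

Answer: 2 1 1 2 1 1 1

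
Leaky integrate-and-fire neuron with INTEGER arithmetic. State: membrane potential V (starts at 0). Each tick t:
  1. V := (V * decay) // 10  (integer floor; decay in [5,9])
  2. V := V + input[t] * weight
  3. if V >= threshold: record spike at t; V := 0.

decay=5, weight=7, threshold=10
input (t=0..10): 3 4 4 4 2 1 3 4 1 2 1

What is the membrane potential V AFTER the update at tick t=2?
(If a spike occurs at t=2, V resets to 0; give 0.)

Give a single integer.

t=0: input=3 -> V=0 FIRE
t=1: input=4 -> V=0 FIRE
t=2: input=4 -> V=0 FIRE
t=3: input=4 -> V=0 FIRE
t=4: input=2 -> V=0 FIRE
t=5: input=1 -> V=7
t=6: input=3 -> V=0 FIRE
t=7: input=4 -> V=0 FIRE
t=8: input=1 -> V=7
t=9: input=2 -> V=0 FIRE
t=10: input=1 -> V=7

Answer: 0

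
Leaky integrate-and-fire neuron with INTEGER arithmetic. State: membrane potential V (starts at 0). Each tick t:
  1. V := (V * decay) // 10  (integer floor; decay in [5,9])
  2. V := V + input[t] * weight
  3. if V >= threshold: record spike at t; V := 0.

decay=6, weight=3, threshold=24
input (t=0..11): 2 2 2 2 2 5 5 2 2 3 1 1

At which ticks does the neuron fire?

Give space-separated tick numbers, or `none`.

t=0: input=2 -> V=6
t=1: input=2 -> V=9
t=2: input=2 -> V=11
t=3: input=2 -> V=12
t=4: input=2 -> V=13
t=5: input=5 -> V=22
t=6: input=5 -> V=0 FIRE
t=7: input=2 -> V=6
t=8: input=2 -> V=9
t=9: input=3 -> V=14
t=10: input=1 -> V=11
t=11: input=1 -> V=9

Answer: 6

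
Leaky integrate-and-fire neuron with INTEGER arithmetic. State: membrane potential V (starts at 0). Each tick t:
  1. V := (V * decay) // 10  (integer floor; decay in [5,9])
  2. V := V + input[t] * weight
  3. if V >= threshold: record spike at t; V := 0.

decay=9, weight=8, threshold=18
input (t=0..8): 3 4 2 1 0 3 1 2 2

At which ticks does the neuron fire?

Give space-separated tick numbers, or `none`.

Answer: 0 1 3 5 7

Derivation:
t=0: input=3 -> V=0 FIRE
t=1: input=4 -> V=0 FIRE
t=2: input=2 -> V=16
t=3: input=1 -> V=0 FIRE
t=4: input=0 -> V=0
t=5: input=3 -> V=0 FIRE
t=6: input=1 -> V=8
t=7: input=2 -> V=0 FIRE
t=8: input=2 -> V=16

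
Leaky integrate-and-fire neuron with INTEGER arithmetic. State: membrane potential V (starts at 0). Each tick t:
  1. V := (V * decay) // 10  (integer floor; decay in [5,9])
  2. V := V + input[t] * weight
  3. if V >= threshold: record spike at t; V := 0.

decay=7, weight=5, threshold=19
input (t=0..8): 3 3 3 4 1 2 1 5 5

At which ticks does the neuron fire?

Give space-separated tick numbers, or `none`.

Answer: 1 3 7 8

Derivation:
t=0: input=3 -> V=15
t=1: input=3 -> V=0 FIRE
t=2: input=3 -> V=15
t=3: input=4 -> V=0 FIRE
t=4: input=1 -> V=5
t=5: input=2 -> V=13
t=6: input=1 -> V=14
t=7: input=5 -> V=0 FIRE
t=8: input=5 -> V=0 FIRE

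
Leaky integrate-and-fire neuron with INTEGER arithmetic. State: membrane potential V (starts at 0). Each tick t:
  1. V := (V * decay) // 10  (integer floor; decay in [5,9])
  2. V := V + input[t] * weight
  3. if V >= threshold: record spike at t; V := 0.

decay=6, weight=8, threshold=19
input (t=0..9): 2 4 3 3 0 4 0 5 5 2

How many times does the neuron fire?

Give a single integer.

t=0: input=2 -> V=16
t=1: input=4 -> V=0 FIRE
t=2: input=3 -> V=0 FIRE
t=3: input=3 -> V=0 FIRE
t=4: input=0 -> V=0
t=5: input=4 -> V=0 FIRE
t=6: input=0 -> V=0
t=7: input=5 -> V=0 FIRE
t=8: input=5 -> V=0 FIRE
t=9: input=2 -> V=16

Answer: 6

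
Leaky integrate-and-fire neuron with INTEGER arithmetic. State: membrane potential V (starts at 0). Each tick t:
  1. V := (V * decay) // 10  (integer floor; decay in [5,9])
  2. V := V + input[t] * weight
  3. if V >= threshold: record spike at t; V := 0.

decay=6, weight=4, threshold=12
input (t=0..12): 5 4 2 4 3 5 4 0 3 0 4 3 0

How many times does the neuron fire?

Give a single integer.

Answer: 9

Derivation:
t=0: input=5 -> V=0 FIRE
t=1: input=4 -> V=0 FIRE
t=2: input=2 -> V=8
t=3: input=4 -> V=0 FIRE
t=4: input=3 -> V=0 FIRE
t=5: input=5 -> V=0 FIRE
t=6: input=4 -> V=0 FIRE
t=7: input=0 -> V=0
t=8: input=3 -> V=0 FIRE
t=9: input=0 -> V=0
t=10: input=4 -> V=0 FIRE
t=11: input=3 -> V=0 FIRE
t=12: input=0 -> V=0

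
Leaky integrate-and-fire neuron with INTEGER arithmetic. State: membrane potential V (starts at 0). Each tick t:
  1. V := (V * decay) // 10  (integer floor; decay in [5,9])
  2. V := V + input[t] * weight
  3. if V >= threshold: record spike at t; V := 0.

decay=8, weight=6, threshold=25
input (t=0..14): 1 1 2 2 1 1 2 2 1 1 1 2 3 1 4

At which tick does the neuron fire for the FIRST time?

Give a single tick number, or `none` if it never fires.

Answer: 3

Derivation:
t=0: input=1 -> V=6
t=1: input=1 -> V=10
t=2: input=2 -> V=20
t=3: input=2 -> V=0 FIRE
t=4: input=1 -> V=6
t=5: input=1 -> V=10
t=6: input=2 -> V=20
t=7: input=2 -> V=0 FIRE
t=8: input=1 -> V=6
t=9: input=1 -> V=10
t=10: input=1 -> V=14
t=11: input=2 -> V=23
t=12: input=3 -> V=0 FIRE
t=13: input=1 -> V=6
t=14: input=4 -> V=0 FIRE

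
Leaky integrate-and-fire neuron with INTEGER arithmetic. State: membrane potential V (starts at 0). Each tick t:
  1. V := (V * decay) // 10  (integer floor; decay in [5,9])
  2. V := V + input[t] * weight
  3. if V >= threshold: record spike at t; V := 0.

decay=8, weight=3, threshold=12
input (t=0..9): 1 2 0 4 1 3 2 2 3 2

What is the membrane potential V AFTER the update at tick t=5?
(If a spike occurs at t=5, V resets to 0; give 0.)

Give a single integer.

t=0: input=1 -> V=3
t=1: input=2 -> V=8
t=2: input=0 -> V=6
t=3: input=4 -> V=0 FIRE
t=4: input=1 -> V=3
t=5: input=3 -> V=11
t=6: input=2 -> V=0 FIRE
t=7: input=2 -> V=6
t=8: input=3 -> V=0 FIRE
t=9: input=2 -> V=6

Answer: 11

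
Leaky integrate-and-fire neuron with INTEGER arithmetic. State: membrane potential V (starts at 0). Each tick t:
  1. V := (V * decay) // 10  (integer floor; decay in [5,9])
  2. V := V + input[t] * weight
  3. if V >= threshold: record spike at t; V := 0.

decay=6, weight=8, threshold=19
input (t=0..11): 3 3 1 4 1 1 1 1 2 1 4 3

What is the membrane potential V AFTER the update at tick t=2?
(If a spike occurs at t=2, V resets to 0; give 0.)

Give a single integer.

t=0: input=3 -> V=0 FIRE
t=1: input=3 -> V=0 FIRE
t=2: input=1 -> V=8
t=3: input=4 -> V=0 FIRE
t=4: input=1 -> V=8
t=5: input=1 -> V=12
t=6: input=1 -> V=15
t=7: input=1 -> V=17
t=8: input=2 -> V=0 FIRE
t=9: input=1 -> V=8
t=10: input=4 -> V=0 FIRE
t=11: input=3 -> V=0 FIRE

Answer: 8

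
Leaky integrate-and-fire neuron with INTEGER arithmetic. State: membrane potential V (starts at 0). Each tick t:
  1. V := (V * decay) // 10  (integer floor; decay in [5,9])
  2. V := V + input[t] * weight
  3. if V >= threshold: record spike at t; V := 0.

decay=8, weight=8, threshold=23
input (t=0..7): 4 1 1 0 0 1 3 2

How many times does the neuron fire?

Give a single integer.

t=0: input=4 -> V=0 FIRE
t=1: input=1 -> V=8
t=2: input=1 -> V=14
t=3: input=0 -> V=11
t=4: input=0 -> V=8
t=5: input=1 -> V=14
t=6: input=3 -> V=0 FIRE
t=7: input=2 -> V=16

Answer: 2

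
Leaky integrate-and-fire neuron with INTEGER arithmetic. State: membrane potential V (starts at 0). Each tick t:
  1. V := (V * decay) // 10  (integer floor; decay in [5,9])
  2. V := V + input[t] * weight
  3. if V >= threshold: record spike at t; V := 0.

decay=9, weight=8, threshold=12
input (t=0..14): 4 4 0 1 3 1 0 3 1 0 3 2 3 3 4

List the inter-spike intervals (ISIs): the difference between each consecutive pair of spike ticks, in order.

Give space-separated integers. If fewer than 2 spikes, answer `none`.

t=0: input=4 -> V=0 FIRE
t=1: input=4 -> V=0 FIRE
t=2: input=0 -> V=0
t=3: input=1 -> V=8
t=4: input=3 -> V=0 FIRE
t=5: input=1 -> V=8
t=6: input=0 -> V=7
t=7: input=3 -> V=0 FIRE
t=8: input=1 -> V=8
t=9: input=0 -> V=7
t=10: input=3 -> V=0 FIRE
t=11: input=2 -> V=0 FIRE
t=12: input=3 -> V=0 FIRE
t=13: input=3 -> V=0 FIRE
t=14: input=4 -> V=0 FIRE

Answer: 1 3 3 3 1 1 1 1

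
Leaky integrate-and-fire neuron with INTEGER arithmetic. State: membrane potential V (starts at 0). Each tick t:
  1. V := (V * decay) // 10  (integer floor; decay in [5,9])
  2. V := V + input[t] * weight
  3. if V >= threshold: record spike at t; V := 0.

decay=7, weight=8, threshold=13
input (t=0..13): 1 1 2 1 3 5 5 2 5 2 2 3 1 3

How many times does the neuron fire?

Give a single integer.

Answer: 11

Derivation:
t=0: input=1 -> V=8
t=1: input=1 -> V=0 FIRE
t=2: input=2 -> V=0 FIRE
t=3: input=1 -> V=8
t=4: input=3 -> V=0 FIRE
t=5: input=5 -> V=0 FIRE
t=6: input=5 -> V=0 FIRE
t=7: input=2 -> V=0 FIRE
t=8: input=5 -> V=0 FIRE
t=9: input=2 -> V=0 FIRE
t=10: input=2 -> V=0 FIRE
t=11: input=3 -> V=0 FIRE
t=12: input=1 -> V=8
t=13: input=3 -> V=0 FIRE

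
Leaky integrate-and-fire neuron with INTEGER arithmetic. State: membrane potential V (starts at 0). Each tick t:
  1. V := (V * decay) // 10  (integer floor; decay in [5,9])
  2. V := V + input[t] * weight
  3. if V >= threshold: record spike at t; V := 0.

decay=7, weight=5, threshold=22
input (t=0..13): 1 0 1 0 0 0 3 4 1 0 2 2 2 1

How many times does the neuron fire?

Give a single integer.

t=0: input=1 -> V=5
t=1: input=0 -> V=3
t=2: input=1 -> V=7
t=3: input=0 -> V=4
t=4: input=0 -> V=2
t=5: input=0 -> V=1
t=6: input=3 -> V=15
t=7: input=4 -> V=0 FIRE
t=8: input=1 -> V=5
t=9: input=0 -> V=3
t=10: input=2 -> V=12
t=11: input=2 -> V=18
t=12: input=2 -> V=0 FIRE
t=13: input=1 -> V=5

Answer: 2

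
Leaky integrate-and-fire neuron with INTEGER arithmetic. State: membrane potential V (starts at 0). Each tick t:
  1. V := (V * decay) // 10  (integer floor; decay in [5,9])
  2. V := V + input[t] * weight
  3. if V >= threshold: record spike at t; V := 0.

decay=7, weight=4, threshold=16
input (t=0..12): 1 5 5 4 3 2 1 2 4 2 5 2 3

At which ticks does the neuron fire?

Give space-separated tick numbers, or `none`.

Answer: 1 2 3 5 8 10 12

Derivation:
t=0: input=1 -> V=4
t=1: input=5 -> V=0 FIRE
t=2: input=5 -> V=0 FIRE
t=3: input=4 -> V=0 FIRE
t=4: input=3 -> V=12
t=5: input=2 -> V=0 FIRE
t=6: input=1 -> V=4
t=7: input=2 -> V=10
t=8: input=4 -> V=0 FIRE
t=9: input=2 -> V=8
t=10: input=5 -> V=0 FIRE
t=11: input=2 -> V=8
t=12: input=3 -> V=0 FIRE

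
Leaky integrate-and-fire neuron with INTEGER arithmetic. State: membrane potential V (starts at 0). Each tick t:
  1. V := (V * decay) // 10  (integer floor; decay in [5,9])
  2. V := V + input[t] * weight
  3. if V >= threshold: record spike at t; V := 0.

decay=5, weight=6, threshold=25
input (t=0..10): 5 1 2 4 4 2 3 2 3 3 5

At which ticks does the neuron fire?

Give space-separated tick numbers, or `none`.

t=0: input=5 -> V=0 FIRE
t=1: input=1 -> V=6
t=2: input=2 -> V=15
t=3: input=4 -> V=0 FIRE
t=4: input=4 -> V=24
t=5: input=2 -> V=24
t=6: input=3 -> V=0 FIRE
t=7: input=2 -> V=12
t=8: input=3 -> V=24
t=9: input=3 -> V=0 FIRE
t=10: input=5 -> V=0 FIRE

Answer: 0 3 6 9 10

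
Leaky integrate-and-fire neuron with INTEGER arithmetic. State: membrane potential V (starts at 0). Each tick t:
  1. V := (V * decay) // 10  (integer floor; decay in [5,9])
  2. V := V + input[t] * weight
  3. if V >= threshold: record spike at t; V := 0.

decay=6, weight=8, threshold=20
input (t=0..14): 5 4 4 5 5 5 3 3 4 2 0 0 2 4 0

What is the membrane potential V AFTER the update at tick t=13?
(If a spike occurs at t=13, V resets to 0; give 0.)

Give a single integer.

Answer: 0

Derivation:
t=0: input=5 -> V=0 FIRE
t=1: input=4 -> V=0 FIRE
t=2: input=4 -> V=0 FIRE
t=3: input=5 -> V=0 FIRE
t=4: input=5 -> V=0 FIRE
t=5: input=5 -> V=0 FIRE
t=6: input=3 -> V=0 FIRE
t=7: input=3 -> V=0 FIRE
t=8: input=4 -> V=0 FIRE
t=9: input=2 -> V=16
t=10: input=0 -> V=9
t=11: input=0 -> V=5
t=12: input=2 -> V=19
t=13: input=4 -> V=0 FIRE
t=14: input=0 -> V=0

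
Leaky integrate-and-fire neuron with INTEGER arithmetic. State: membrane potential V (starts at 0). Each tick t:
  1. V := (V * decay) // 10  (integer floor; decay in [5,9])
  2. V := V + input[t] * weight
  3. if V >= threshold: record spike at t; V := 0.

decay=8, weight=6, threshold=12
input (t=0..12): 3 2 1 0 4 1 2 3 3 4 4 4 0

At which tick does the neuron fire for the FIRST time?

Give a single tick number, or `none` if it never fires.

t=0: input=3 -> V=0 FIRE
t=1: input=2 -> V=0 FIRE
t=2: input=1 -> V=6
t=3: input=0 -> V=4
t=4: input=4 -> V=0 FIRE
t=5: input=1 -> V=6
t=6: input=2 -> V=0 FIRE
t=7: input=3 -> V=0 FIRE
t=8: input=3 -> V=0 FIRE
t=9: input=4 -> V=0 FIRE
t=10: input=4 -> V=0 FIRE
t=11: input=4 -> V=0 FIRE
t=12: input=0 -> V=0

Answer: 0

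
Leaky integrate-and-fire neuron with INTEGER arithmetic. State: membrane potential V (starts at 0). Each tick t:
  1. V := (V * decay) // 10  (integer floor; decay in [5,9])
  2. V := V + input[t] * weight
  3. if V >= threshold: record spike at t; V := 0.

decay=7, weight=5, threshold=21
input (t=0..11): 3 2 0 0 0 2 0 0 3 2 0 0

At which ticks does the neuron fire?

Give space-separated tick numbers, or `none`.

t=0: input=3 -> V=15
t=1: input=2 -> V=20
t=2: input=0 -> V=14
t=3: input=0 -> V=9
t=4: input=0 -> V=6
t=5: input=2 -> V=14
t=6: input=0 -> V=9
t=7: input=0 -> V=6
t=8: input=3 -> V=19
t=9: input=2 -> V=0 FIRE
t=10: input=0 -> V=0
t=11: input=0 -> V=0

Answer: 9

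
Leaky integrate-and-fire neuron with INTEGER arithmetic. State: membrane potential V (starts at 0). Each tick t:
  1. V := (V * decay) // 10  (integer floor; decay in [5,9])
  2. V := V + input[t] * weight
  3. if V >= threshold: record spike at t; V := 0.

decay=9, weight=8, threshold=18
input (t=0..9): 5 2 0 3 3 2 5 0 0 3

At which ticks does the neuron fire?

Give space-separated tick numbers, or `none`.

Answer: 0 3 4 6 9

Derivation:
t=0: input=5 -> V=0 FIRE
t=1: input=2 -> V=16
t=2: input=0 -> V=14
t=3: input=3 -> V=0 FIRE
t=4: input=3 -> V=0 FIRE
t=5: input=2 -> V=16
t=6: input=5 -> V=0 FIRE
t=7: input=0 -> V=0
t=8: input=0 -> V=0
t=9: input=3 -> V=0 FIRE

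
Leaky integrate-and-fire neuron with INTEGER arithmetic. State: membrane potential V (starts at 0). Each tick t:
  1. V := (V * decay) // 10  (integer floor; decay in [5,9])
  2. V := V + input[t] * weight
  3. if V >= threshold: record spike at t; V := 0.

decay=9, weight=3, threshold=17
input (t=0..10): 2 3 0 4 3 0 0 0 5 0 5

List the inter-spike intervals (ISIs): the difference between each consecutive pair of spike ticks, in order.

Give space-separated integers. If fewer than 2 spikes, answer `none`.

t=0: input=2 -> V=6
t=1: input=3 -> V=14
t=2: input=0 -> V=12
t=3: input=4 -> V=0 FIRE
t=4: input=3 -> V=9
t=5: input=0 -> V=8
t=6: input=0 -> V=7
t=7: input=0 -> V=6
t=8: input=5 -> V=0 FIRE
t=9: input=0 -> V=0
t=10: input=5 -> V=15

Answer: 5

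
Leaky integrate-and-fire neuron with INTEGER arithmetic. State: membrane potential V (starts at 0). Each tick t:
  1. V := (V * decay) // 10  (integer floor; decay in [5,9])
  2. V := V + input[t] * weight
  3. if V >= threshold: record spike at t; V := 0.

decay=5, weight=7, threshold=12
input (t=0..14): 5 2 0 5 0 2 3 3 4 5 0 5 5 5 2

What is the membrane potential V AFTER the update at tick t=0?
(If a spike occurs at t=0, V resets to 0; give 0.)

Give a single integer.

Answer: 0

Derivation:
t=0: input=5 -> V=0 FIRE
t=1: input=2 -> V=0 FIRE
t=2: input=0 -> V=0
t=3: input=5 -> V=0 FIRE
t=4: input=0 -> V=0
t=5: input=2 -> V=0 FIRE
t=6: input=3 -> V=0 FIRE
t=7: input=3 -> V=0 FIRE
t=8: input=4 -> V=0 FIRE
t=9: input=5 -> V=0 FIRE
t=10: input=0 -> V=0
t=11: input=5 -> V=0 FIRE
t=12: input=5 -> V=0 FIRE
t=13: input=5 -> V=0 FIRE
t=14: input=2 -> V=0 FIRE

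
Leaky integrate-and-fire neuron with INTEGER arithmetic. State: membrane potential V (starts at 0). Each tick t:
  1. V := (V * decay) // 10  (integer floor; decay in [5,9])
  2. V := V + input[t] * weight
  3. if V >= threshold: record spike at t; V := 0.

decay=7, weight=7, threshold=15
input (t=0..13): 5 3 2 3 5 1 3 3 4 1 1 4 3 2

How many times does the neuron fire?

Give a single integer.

t=0: input=5 -> V=0 FIRE
t=1: input=3 -> V=0 FIRE
t=2: input=2 -> V=14
t=3: input=3 -> V=0 FIRE
t=4: input=5 -> V=0 FIRE
t=5: input=1 -> V=7
t=6: input=3 -> V=0 FIRE
t=7: input=3 -> V=0 FIRE
t=8: input=4 -> V=0 FIRE
t=9: input=1 -> V=7
t=10: input=1 -> V=11
t=11: input=4 -> V=0 FIRE
t=12: input=3 -> V=0 FIRE
t=13: input=2 -> V=14

Answer: 9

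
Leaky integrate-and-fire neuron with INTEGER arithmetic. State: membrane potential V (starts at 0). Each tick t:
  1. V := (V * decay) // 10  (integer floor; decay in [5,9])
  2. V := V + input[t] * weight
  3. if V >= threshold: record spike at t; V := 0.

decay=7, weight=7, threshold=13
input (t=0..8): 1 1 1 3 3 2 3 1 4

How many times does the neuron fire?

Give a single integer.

Answer: 6

Derivation:
t=0: input=1 -> V=7
t=1: input=1 -> V=11
t=2: input=1 -> V=0 FIRE
t=3: input=3 -> V=0 FIRE
t=4: input=3 -> V=0 FIRE
t=5: input=2 -> V=0 FIRE
t=6: input=3 -> V=0 FIRE
t=7: input=1 -> V=7
t=8: input=4 -> V=0 FIRE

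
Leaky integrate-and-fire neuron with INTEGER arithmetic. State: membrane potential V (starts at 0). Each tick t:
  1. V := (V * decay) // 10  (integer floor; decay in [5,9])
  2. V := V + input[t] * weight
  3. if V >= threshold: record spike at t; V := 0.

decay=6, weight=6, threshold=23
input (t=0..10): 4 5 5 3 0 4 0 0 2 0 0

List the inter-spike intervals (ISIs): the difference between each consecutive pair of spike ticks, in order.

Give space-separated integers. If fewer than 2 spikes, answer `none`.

Answer: 1 1 3

Derivation:
t=0: input=4 -> V=0 FIRE
t=1: input=5 -> V=0 FIRE
t=2: input=5 -> V=0 FIRE
t=3: input=3 -> V=18
t=4: input=0 -> V=10
t=5: input=4 -> V=0 FIRE
t=6: input=0 -> V=0
t=7: input=0 -> V=0
t=8: input=2 -> V=12
t=9: input=0 -> V=7
t=10: input=0 -> V=4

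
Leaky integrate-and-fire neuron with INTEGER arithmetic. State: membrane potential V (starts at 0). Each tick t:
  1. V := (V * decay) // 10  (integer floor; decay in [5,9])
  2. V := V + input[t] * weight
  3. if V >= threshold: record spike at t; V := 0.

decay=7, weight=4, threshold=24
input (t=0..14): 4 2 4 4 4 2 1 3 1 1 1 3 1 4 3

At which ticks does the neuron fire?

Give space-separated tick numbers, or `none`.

t=0: input=4 -> V=16
t=1: input=2 -> V=19
t=2: input=4 -> V=0 FIRE
t=3: input=4 -> V=16
t=4: input=4 -> V=0 FIRE
t=5: input=2 -> V=8
t=6: input=1 -> V=9
t=7: input=3 -> V=18
t=8: input=1 -> V=16
t=9: input=1 -> V=15
t=10: input=1 -> V=14
t=11: input=3 -> V=21
t=12: input=1 -> V=18
t=13: input=4 -> V=0 FIRE
t=14: input=3 -> V=12

Answer: 2 4 13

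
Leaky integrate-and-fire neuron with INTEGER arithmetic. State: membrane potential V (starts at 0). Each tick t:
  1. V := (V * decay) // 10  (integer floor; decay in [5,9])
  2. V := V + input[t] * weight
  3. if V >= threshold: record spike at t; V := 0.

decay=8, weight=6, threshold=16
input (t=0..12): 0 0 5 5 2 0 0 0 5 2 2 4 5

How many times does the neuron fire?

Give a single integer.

Answer: 6

Derivation:
t=0: input=0 -> V=0
t=1: input=0 -> V=0
t=2: input=5 -> V=0 FIRE
t=3: input=5 -> V=0 FIRE
t=4: input=2 -> V=12
t=5: input=0 -> V=9
t=6: input=0 -> V=7
t=7: input=0 -> V=5
t=8: input=5 -> V=0 FIRE
t=9: input=2 -> V=12
t=10: input=2 -> V=0 FIRE
t=11: input=4 -> V=0 FIRE
t=12: input=5 -> V=0 FIRE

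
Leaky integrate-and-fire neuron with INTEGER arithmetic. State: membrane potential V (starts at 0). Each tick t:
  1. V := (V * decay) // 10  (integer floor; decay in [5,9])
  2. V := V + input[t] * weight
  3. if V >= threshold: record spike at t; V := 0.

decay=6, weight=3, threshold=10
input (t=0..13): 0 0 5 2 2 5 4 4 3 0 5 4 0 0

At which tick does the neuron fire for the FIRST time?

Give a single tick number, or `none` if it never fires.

t=0: input=0 -> V=0
t=1: input=0 -> V=0
t=2: input=5 -> V=0 FIRE
t=3: input=2 -> V=6
t=4: input=2 -> V=9
t=5: input=5 -> V=0 FIRE
t=6: input=4 -> V=0 FIRE
t=7: input=4 -> V=0 FIRE
t=8: input=3 -> V=9
t=9: input=0 -> V=5
t=10: input=5 -> V=0 FIRE
t=11: input=4 -> V=0 FIRE
t=12: input=0 -> V=0
t=13: input=0 -> V=0

Answer: 2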